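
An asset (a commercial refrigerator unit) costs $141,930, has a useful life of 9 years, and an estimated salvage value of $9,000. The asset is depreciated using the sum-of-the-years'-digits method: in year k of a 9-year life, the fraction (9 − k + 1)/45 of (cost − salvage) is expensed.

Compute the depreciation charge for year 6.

$11,816

Depreciable base = $141,930 − $9,000 = $132,930.
Sum of the years' digits = 9+8+7+6+5+4+3+2+1 = 45.
Year 1: $132,930 × 9/45 = $26,586. Book value $115,344.
Year 2: $132,930 × 8/45 = $23,632. Book value $91,712.
Year 3: $132,930 × 7/45 = $20,678. Book value $71,034.
Year 4: $132,930 × 6/45 = $17,724. Book value $53,310.
Year 5: $132,930 × 5/45 = $14,770. Book value $38,540.
Year 6: $132,930 × 4/45 = $11,816. Book value $26,724.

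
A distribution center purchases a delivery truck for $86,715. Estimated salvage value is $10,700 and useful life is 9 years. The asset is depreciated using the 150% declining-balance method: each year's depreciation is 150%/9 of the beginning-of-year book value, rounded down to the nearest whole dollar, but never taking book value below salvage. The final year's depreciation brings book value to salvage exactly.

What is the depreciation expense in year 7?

$4,840

Depreciable base = $86,715 − $10,700 = $76,015.
Year 1: ⌊$86,715 × 150%/9⌋ = $14,452. Book value $72,263.
Year 2: ⌊$72,263 × 150%/9⌋ = $12,043. Book value $60,220.
Year 3: ⌊$60,220 × 150%/9⌋ = $10,036. Book value $50,184.
Year 4: ⌊$50,184 × 150%/9⌋ = $8,364. Book value $41,820.
Year 5: ⌊$41,820 × 150%/9⌋ = $6,970. Book value $34,850.
Year 6: ⌊$34,850 × 150%/9⌋ = $5,808. Book value $29,042.
Year 7: ⌊$29,042 × 150%/9⌋ = $4,840. Book value $24,202.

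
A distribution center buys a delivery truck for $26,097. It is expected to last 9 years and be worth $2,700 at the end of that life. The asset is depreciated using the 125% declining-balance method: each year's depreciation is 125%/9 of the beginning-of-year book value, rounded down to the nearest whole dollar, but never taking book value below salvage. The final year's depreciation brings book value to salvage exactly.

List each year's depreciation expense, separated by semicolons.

Depreciable base = $26,097 − $2,700 = $23,397.
Year 1: ⌊$26,097 × 125%/9⌋ = $3,624. Book value $22,473.
Year 2: ⌊$22,473 × 125%/9⌋ = $3,121. Book value $19,352.
Year 3: ⌊$19,352 × 125%/9⌋ = $2,687. Book value $16,665.
Year 4: ⌊$16,665 × 125%/9⌋ = $2,314. Book value $14,351.
Year 5: ⌊$14,351 × 125%/9⌋ = $1,993. Book value $12,358.
Year 6: ⌊$12,358 × 125%/9⌋ = $1,716. Book value $10,642.
Year 7: ⌊$10,642 × 125%/9⌋ = $1,478. Book value $9,164.
Year 8: ⌊$9,164 × 125%/9⌋ = $1,272. Book value $7,892.
Year 9 (final): $7,892 − $2,700 = $5,192. Book value $2,700.

$3,624; $3,121; $2,687; $2,314; $1,993; $1,716; $1,478; $1,272; $5,192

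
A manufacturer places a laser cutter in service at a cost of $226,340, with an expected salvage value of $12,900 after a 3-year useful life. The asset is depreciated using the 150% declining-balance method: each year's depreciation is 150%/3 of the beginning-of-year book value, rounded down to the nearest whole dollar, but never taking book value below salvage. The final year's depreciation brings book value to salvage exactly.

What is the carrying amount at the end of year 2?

$56,585

Depreciable base = $226,340 − $12,900 = $213,440.
Year 1: ⌊$226,340 × 150%/3⌋ = $113,170. Book value $113,170.
Year 2: ⌊$113,170 × 150%/3⌋ = $56,585. Book value $56,585.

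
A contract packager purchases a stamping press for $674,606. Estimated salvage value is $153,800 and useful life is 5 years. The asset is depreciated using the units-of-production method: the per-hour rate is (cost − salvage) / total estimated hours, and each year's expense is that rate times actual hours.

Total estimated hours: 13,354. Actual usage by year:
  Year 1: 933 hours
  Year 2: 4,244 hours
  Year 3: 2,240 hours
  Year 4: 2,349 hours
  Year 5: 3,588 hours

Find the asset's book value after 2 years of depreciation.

Depreciable base = $674,606 − $153,800 = $520,806.
Rate = $520,806 / 13,354 hours = $39 per hour.
Year 1: 933 × $39 = $36,387. Book value $638,219.
Year 2: 4,244 × $39 = $165,516. Book value $472,703.

$472,703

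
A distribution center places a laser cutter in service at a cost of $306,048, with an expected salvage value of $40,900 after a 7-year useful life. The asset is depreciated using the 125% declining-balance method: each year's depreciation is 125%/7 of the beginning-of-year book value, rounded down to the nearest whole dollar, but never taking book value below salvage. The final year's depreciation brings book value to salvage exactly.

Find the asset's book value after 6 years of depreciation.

Depreciable base = $306,048 − $40,900 = $265,148.
Year 1: ⌊$306,048 × 125%/7⌋ = $54,651. Book value $251,397.
Year 2: ⌊$251,397 × 125%/7⌋ = $44,892. Book value $206,505.
Year 3: ⌊$206,505 × 125%/7⌋ = $36,875. Book value $169,630.
Year 4: ⌊$169,630 × 125%/7⌋ = $30,291. Book value $139,339.
Year 5: ⌊$139,339 × 125%/7⌋ = $24,881. Book value $114,458.
Year 6: ⌊$114,458 × 125%/7⌋ = $20,438. Book value $94,020.

$94,020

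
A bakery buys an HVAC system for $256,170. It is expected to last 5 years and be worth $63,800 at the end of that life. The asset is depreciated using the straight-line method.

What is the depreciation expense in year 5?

Depreciable base = $256,170 − $63,800 = $192,370.
Annual expense = $192,370 / 5 = $38,474.

$38,474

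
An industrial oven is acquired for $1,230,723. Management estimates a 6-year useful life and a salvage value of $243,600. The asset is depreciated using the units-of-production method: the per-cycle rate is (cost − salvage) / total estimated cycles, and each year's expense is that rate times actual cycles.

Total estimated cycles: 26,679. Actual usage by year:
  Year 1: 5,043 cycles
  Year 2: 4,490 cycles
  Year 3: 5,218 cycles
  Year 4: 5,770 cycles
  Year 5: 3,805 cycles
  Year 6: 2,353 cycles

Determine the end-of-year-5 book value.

$330,661

Depreciable base = $1,230,723 − $243,600 = $987,123.
Rate = $987,123 / 26,679 cycles = $37 per cycle.
Year 1: 5,043 × $37 = $186,591. Book value $1,044,132.
Year 2: 4,490 × $37 = $166,130. Book value $878,002.
Year 3: 5,218 × $37 = $193,066. Book value $684,936.
Year 4: 5,770 × $37 = $213,490. Book value $471,446.
Year 5: 3,805 × $37 = $140,785. Book value $330,661.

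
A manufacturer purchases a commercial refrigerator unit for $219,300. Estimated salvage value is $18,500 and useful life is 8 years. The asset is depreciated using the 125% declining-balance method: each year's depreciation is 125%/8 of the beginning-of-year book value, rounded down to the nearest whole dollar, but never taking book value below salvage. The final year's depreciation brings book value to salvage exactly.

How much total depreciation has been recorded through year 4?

$108,152

Depreciable base = $219,300 − $18,500 = $200,800.
Year 1: ⌊$219,300 × 125%/8⌋ = $34,265. Book value $185,035.
Year 2: ⌊$185,035 × 125%/8⌋ = $28,911. Book value $156,124.
Year 3: ⌊$156,124 × 125%/8⌋ = $24,394. Book value $131,730.
Year 4: ⌊$131,730 × 125%/8⌋ = $20,582. Book value $111,148.
Accumulated through year 4 = $219,300 − $111,148 = $108,152.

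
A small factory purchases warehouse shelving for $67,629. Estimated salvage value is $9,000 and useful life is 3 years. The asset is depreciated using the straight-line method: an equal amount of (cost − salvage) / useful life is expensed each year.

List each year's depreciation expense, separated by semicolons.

Depreciable base = $67,629 − $9,000 = $58,629.
Annual expense = $58,629 / 3 = $19,543.
End of year 1: book value $48,086.
End of year 2: book value $28,543.
End of year 3: book value $9,000.

$19,543; $19,543; $19,543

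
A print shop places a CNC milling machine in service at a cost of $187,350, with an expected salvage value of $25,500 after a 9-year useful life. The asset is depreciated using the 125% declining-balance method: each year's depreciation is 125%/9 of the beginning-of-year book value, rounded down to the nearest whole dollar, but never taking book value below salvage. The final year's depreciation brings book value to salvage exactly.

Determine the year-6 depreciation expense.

Depreciable base = $187,350 − $25,500 = $161,850.
Year 1: ⌊$187,350 × 125%/9⌋ = $26,020. Book value $161,330.
Year 2: ⌊$161,330 × 125%/9⌋ = $22,406. Book value $138,924.
Year 3: ⌊$138,924 × 125%/9⌋ = $19,295. Book value $119,629.
Year 4: ⌊$119,629 × 125%/9⌋ = $16,615. Book value $103,014.
Year 5: ⌊$103,014 × 125%/9⌋ = $14,307. Book value $88,707.
Year 6: ⌊$88,707 × 125%/9⌋ = $12,320. Book value $76,387.

$12,320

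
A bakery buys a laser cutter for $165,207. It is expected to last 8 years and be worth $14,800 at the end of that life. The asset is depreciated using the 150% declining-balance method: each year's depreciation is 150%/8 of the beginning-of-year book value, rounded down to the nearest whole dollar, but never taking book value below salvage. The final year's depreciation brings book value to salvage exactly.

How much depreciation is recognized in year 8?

$23,820

Depreciable base = $165,207 − $14,800 = $150,407.
Year 1: ⌊$165,207 × 150%/8⌋ = $30,976. Book value $134,231.
Year 2: ⌊$134,231 × 150%/8⌋ = $25,168. Book value $109,063.
Year 3: ⌊$109,063 × 150%/8⌋ = $20,449. Book value $88,614.
Year 4: ⌊$88,614 × 150%/8⌋ = $16,615. Book value $71,999.
Year 5: ⌊$71,999 × 150%/8⌋ = $13,499. Book value $58,500.
Year 6: ⌊$58,500 × 150%/8⌋ = $10,968. Book value $47,532.
Year 7: ⌊$47,532 × 150%/8⌋ = $8,912. Book value $38,620.
Year 8 (final): $38,620 − $14,800 = $23,820. Book value $14,800.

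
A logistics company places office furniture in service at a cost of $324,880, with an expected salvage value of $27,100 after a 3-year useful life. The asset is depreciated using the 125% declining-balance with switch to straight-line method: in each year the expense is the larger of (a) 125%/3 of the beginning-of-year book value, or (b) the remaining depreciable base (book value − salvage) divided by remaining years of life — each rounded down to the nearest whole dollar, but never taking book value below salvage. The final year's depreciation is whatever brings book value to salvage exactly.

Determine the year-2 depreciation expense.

Depreciable base = $324,880 − $27,100 = $297,780.
Year 1: DB = ⌊$324,880 × 125%/3⌋ = $135,366; SL = ⌊$297,780/3⌋ = $99,260 → take DB $135,366. Book value $189,514.
Year 2: DB = ⌊$189,514 × 125%/3⌋ = $78,964; SL = ⌊$162,414/2⌋ = $81,207 → take SL $81,207. Book value $108,307.

$81,207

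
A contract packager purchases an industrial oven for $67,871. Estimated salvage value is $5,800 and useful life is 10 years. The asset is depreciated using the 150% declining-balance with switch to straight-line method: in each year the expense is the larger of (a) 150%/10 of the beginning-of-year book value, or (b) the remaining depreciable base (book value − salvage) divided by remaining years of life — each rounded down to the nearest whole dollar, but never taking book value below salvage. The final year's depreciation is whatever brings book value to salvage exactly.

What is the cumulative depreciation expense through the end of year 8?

$52,343

Depreciable base = $67,871 − $5,800 = $62,071.
Year 1: DB = ⌊$67,871 × 150%/10⌋ = $10,180; SL = ⌊$62,071/10⌋ = $6,207 → take DB $10,180. Book value $57,691.
Year 2: DB = ⌊$57,691 × 150%/10⌋ = $8,653; SL = ⌊$51,891/9⌋ = $5,765 → take DB $8,653. Book value $49,038.
Year 3: DB = ⌊$49,038 × 150%/10⌋ = $7,355; SL = ⌊$43,238/8⌋ = $5,404 → take DB $7,355. Book value $41,683.
Year 4: DB = ⌊$41,683 × 150%/10⌋ = $6,252; SL = ⌊$35,883/7⌋ = $5,126 → take DB $6,252. Book value $35,431.
Year 5: DB = ⌊$35,431 × 150%/10⌋ = $5,314; SL = ⌊$29,631/6⌋ = $4,938 → take DB $5,314. Book value $30,117.
Year 6: DB = ⌊$30,117 × 150%/10⌋ = $4,517; SL = ⌊$24,317/5⌋ = $4,863 → take SL $4,863. Book value $25,254.
Year 7: DB = ⌊$25,254 × 150%/10⌋ = $3,788; SL = ⌊$19,454/4⌋ = $4,863 → take SL $4,863. Book value $20,391.
Year 8: DB = ⌊$20,391 × 150%/10⌋ = $3,058; SL = ⌊$14,591/3⌋ = $4,863 → take SL $4,863. Book value $15,528.
Accumulated through year 8 = $67,871 − $15,528 = $52,343.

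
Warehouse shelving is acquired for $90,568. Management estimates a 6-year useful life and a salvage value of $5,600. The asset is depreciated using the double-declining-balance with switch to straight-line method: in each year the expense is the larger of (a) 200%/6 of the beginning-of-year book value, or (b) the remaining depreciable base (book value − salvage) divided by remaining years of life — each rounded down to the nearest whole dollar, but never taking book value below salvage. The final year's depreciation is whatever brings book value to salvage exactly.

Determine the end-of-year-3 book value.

Depreciable base = $90,568 − $5,600 = $84,968.
Year 1: DB = ⌊$90,568 × 200%/6⌋ = $30,189; SL = ⌊$84,968/6⌋ = $14,161 → take DB $30,189. Book value $60,379.
Year 2: DB = ⌊$60,379 × 200%/6⌋ = $20,126; SL = ⌊$54,779/5⌋ = $10,955 → take DB $20,126. Book value $40,253.
Year 3: DB = ⌊$40,253 × 200%/6⌋ = $13,417; SL = ⌊$34,653/4⌋ = $8,663 → take DB $13,417. Book value $26,836.

$26,836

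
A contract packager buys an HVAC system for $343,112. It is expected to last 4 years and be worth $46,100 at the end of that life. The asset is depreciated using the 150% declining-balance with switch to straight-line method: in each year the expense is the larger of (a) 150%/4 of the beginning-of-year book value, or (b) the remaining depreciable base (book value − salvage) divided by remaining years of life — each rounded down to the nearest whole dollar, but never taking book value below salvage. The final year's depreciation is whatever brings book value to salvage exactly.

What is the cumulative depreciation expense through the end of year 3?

$259,343

Depreciable base = $343,112 − $46,100 = $297,012.
Year 1: DB = ⌊$343,112 × 150%/4⌋ = $128,667; SL = ⌊$297,012/4⌋ = $74,253 → take DB $128,667. Book value $214,445.
Year 2: DB = ⌊$214,445 × 150%/4⌋ = $80,416; SL = ⌊$168,345/3⌋ = $56,115 → take DB $80,416. Book value $134,029.
Year 3: DB = ⌊$134,029 × 150%/4⌋ = $50,260; SL = ⌊$87,929/2⌋ = $43,964 → take DB $50,260. Book value $83,769.
Accumulated through year 3 = $343,112 − $83,769 = $259,343.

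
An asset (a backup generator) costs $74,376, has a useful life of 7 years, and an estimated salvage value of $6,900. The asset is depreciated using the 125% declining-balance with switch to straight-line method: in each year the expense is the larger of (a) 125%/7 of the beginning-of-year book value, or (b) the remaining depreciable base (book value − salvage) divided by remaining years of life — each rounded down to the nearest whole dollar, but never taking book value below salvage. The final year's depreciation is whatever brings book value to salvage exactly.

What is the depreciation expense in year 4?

$8,581

Depreciable base = $74,376 − $6,900 = $67,476.
Year 1: DB = ⌊$74,376 × 125%/7⌋ = $13,281; SL = ⌊$67,476/7⌋ = $9,639 → take DB $13,281. Book value $61,095.
Year 2: DB = ⌊$61,095 × 125%/7⌋ = $10,909; SL = ⌊$54,195/6⌋ = $9,032 → take DB $10,909. Book value $50,186.
Year 3: DB = ⌊$50,186 × 125%/7⌋ = $8,961; SL = ⌊$43,286/5⌋ = $8,657 → take DB $8,961. Book value $41,225.
Year 4: DB = ⌊$41,225 × 125%/7⌋ = $7,361; SL = ⌊$34,325/4⌋ = $8,581 → take SL $8,581. Book value $32,644.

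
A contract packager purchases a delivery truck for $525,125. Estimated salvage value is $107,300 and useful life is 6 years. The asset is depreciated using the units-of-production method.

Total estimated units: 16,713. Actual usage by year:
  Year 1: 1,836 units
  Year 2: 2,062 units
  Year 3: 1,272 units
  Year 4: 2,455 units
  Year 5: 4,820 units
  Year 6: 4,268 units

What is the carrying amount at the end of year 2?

$427,675

Depreciable base = $525,125 − $107,300 = $417,825.
Rate = $417,825 / 16,713 units = $25 per unit.
Year 1: 1,836 × $25 = $45,900. Book value $479,225.
Year 2: 2,062 × $25 = $51,550. Book value $427,675.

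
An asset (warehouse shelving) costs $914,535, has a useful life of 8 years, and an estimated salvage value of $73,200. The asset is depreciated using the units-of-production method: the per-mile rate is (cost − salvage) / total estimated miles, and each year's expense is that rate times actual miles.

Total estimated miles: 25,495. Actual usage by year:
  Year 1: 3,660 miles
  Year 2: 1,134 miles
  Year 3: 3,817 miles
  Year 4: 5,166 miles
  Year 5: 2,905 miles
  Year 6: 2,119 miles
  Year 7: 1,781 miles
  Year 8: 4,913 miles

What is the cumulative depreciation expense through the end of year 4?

$454,641

Depreciable base = $914,535 − $73,200 = $841,335.
Rate = $841,335 / 25,495 miles = $33 per mile.
Year 1: 3,660 × $33 = $120,780. Book value $793,755.
Year 2: 1,134 × $33 = $37,422. Book value $756,333.
Year 3: 3,817 × $33 = $125,961. Book value $630,372.
Year 4: 5,166 × $33 = $170,478. Book value $459,894.
Accumulated through year 4 = $914,535 − $459,894 = $454,641.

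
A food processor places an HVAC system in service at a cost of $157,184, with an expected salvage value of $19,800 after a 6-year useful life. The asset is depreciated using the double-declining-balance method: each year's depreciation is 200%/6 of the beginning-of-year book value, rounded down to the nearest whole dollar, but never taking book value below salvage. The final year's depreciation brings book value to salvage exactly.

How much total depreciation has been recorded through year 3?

$110,610

Depreciable base = $157,184 − $19,800 = $137,384.
Year 1: ⌊$157,184 × 200%/6⌋ = $52,394. Book value $104,790.
Year 2: ⌊$104,790 × 200%/6⌋ = $34,930. Book value $69,860.
Year 3: ⌊$69,860 × 200%/6⌋ = $23,286. Book value $46,574.
Accumulated through year 3 = $157,184 − $46,574 = $110,610.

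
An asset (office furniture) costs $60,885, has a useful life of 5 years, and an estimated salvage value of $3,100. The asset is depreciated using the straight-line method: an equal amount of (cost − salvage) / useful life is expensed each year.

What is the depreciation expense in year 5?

Depreciable base = $60,885 − $3,100 = $57,785.
Annual expense = $57,785 / 5 = $11,557.

$11,557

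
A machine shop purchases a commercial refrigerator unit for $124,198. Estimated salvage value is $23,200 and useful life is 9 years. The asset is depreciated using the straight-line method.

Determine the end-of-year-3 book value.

Depreciable base = $124,198 − $23,200 = $100,998.
Annual expense = $100,998 / 9 = $11,222.
End of year 1: book value $112,976.
End of year 2: book value $101,754.
End of year 3: book value $90,532.

$90,532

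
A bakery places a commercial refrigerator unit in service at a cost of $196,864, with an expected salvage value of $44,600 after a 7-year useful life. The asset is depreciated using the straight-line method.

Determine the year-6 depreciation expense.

$21,752

Depreciable base = $196,864 − $44,600 = $152,264.
Annual expense = $152,264 / 7 = $21,752.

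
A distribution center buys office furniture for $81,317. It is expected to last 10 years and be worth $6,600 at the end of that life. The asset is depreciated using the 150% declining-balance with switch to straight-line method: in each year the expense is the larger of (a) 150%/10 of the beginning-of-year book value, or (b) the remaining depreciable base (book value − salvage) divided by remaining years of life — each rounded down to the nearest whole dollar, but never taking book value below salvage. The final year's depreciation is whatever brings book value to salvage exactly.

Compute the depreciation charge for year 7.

Depreciable base = $81,317 − $6,600 = $74,717.
Year 1: DB = ⌊$81,317 × 150%/10⌋ = $12,197; SL = ⌊$74,717/10⌋ = $7,471 → take DB $12,197. Book value $69,120.
Year 2: DB = ⌊$69,120 × 150%/10⌋ = $10,368; SL = ⌊$62,520/9⌋ = $6,946 → take DB $10,368. Book value $58,752.
Year 3: DB = ⌊$58,752 × 150%/10⌋ = $8,812; SL = ⌊$52,152/8⌋ = $6,519 → take DB $8,812. Book value $49,940.
Year 4: DB = ⌊$49,940 × 150%/10⌋ = $7,491; SL = ⌊$43,340/7⌋ = $6,191 → take DB $7,491. Book value $42,449.
Year 5: DB = ⌊$42,449 × 150%/10⌋ = $6,367; SL = ⌊$35,849/6⌋ = $5,974 → take DB $6,367. Book value $36,082.
Year 6: DB = ⌊$36,082 × 150%/10⌋ = $5,412; SL = ⌊$29,482/5⌋ = $5,896 → take SL $5,896. Book value $30,186.
Year 7: DB = ⌊$30,186 × 150%/10⌋ = $4,527; SL = ⌊$23,586/4⌋ = $5,896 → take SL $5,896. Book value $24,290.

$5,896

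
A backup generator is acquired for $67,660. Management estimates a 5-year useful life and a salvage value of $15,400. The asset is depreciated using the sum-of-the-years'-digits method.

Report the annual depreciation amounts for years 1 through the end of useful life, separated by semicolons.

$17,420; $13,936; $10,452; $6,968; $3,484

Depreciable base = $67,660 − $15,400 = $52,260.
Sum of the years' digits = 5+4+3+2+1 = 15.
Year 1: $52,260 × 5/15 = $17,420. Book value $50,240.
Year 2: $52,260 × 4/15 = $13,936. Book value $36,304.
Year 3: $52,260 × 3/15 = $10,452. Book value $25,852.
Year 4: $52,260 × 2/15 = $6,968. Book value $18,884.
Year 5: $52,260 × 1/15 = $3,484. Book value $15,400.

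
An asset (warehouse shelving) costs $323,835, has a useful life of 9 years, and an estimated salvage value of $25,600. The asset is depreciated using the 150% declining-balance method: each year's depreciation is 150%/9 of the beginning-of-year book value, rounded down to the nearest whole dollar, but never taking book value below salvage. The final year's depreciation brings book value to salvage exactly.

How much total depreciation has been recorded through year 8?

Depreciable base = $323,835 − $25,600 = $298,235.
Year 1: ⌊$323,835 × 150%/9⌋ = $53,972. Book value $269,863.
Year 2: ⌊$269,863 × 150%/9⌋ = $44,977. Book value $224,886.
Year 3: ⌊$224,886 × 150%/9⌋ = $37,481. Book value $187,405.
Year 4: ⌊$187,405 × 150%/9⌋ = $31,234. Book value $156,171.
Year 5: ⌊$156,171 × 150%/9⌋ = $26,028. Book value $130,143.
Year 6: ⌊$130,143 × 150%/9⌋ = $21,690. Book value $108,453.
Year 7: ⌊$108,453 × 150%/9⌋ = $18,075. Book value $90,378.
Year 8: ⌊$90,378 × 150%/9⌋ = $15,063. Book value $75,315.
Accumulated through year 8 = $323,835 − $75,315 = $248,520.

$248,520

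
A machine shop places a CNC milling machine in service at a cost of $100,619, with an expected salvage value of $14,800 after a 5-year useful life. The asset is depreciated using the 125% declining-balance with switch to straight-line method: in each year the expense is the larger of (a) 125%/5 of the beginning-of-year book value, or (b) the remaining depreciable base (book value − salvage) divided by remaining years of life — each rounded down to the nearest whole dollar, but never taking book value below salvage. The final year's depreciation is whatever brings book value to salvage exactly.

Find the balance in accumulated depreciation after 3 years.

Depreciable base = $100,619 − $14,800 = $85,819.
Year 1: DB = ⌊$100,619 × 125%/5⌋ = $25,154; SL = ⌊$85,819/5⌋ = $17,163 → take DB $25,154. Book value $75,465.
Year 2: DB = ⌊$75,465 × 125%/5⌋ = $18,866; SL = ⌊$60,665/4⌋ = $15,166 → take DB $18,866. Book value $56,599.
Year 3: DB = ⌊$56,599 × 125%/5⌋ = $14,149; SL = ⌊$41,799/3⌋ = $13,933 → take DB $14,149. Book value $42,450.
Accumulated through year 3 = $100,619 − $42,450 = $58,169.

$58,169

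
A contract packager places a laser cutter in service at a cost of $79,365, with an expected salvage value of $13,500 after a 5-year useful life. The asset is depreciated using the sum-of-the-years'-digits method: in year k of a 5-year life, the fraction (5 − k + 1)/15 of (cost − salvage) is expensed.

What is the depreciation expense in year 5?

$4,391

Depreciable base = $79,365 − $13,500 = $65,865.
Sum of the years' digits = 5+4+3+2+1 = 15.
Year 1: $65,865 × 5/15 = $21,955. Book value $57,410.
Year 2: $65,865 × 4/15 = $17,564. Book value $39,846.
Year 3: $65,865 × 3/15 = $13,173. Book value $26,673.
Year 4: $65,865 × 2/15 = $8,782. Book value $17,891.
Year 5: $65,865 × 1/15 = $4,391. Book value $13,500.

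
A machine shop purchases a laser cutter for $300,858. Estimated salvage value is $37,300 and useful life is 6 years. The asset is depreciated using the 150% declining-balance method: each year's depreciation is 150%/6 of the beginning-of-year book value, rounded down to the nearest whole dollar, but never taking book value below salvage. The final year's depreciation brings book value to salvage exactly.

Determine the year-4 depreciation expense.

$31,731

Depreciable base = $300,858 − $37,300 = $263,558.
Year 1: ⌊$300,858 × 150%/6⌋ = $75,214. Book value $225,644.
Year 2: ⌊$225,644 × 150%/6⌋ = $56,411. Book value $169,233.
Year 3: ⌊$169,233 × 150%/6⌋ = $42,308. Book value $126,925.
Year 4: ⌊$126,925 × 150%/6⌋ = $31,731. Book value $95,194.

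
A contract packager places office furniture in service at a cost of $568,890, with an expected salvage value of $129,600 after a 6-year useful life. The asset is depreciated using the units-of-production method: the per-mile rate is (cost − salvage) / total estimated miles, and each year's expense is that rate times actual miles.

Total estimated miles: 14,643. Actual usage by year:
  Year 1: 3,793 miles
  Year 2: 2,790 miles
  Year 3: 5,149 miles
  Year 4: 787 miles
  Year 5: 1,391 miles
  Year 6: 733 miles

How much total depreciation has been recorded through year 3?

Depreciable base = $568,890 − $129,600 = $439,290.
Rate = $439,290 / 14,643 miles = $30 per mile.
Year 1: 3,793 × $30 = $113,790. Book value $455,100.
Year 2: 2,790 × $30 = $83,700. Book value $371,400.
Year 3: 5,149 × $30 = $154,470. Book value $216,930.
Accumulated through year 3 = $568,890 − $216,930 = $351,960.

$351,960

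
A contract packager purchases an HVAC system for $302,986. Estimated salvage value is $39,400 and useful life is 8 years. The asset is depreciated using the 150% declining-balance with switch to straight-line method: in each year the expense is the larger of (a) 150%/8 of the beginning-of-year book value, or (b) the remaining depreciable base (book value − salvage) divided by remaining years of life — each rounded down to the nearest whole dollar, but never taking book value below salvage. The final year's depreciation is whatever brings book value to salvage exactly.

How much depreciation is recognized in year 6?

$22,629

Depreciable base = $302,986 − $39,400 = $263,586.
Year 1: DB = ⌊$302,986 × 150%/8⌋ = $56,809; SL = ⌊$263,586/8⌋ = $32,948 → take DB $56,809. Book value $246,177.
Year 2: DB = ⌊$246,177 × 150%/8⌋ = $46,158; SL = ⌊$206,777/7⌋ = $29,539 → take DB $46,158. Book value $200,019.
Year 3: DB = ⌊$200,019 × 150%/8⌋ = $37,503; SL = ⌊$160,619/6⌋ = $26,769 → take DB $37,503. Book value $162,516.
Year 4: DB = ⌊$162,516 × 150%/8⌋ = $30,471; SL = ⌊$123,116/5⌋ = $24,623 → take DB $30,471. Book value $132,045.
Year 5: DB = ⌊$132,045 × 150%/8⌋ = $24,758; SL = ⌊$92,645/4⌋ = $23,161 → take DB $24,758. Book value $107,287.
Year 6: DB = ⌊$107,287 × 150%/8⌋ = $20,116; SL = ⌊$67,887/3⌋ = $22,629 → take SL $22,629. Book value $84,658.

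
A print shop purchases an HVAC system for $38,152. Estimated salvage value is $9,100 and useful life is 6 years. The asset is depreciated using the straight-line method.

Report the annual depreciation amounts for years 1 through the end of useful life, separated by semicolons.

$4,842; $4,842; $4,842; $4,842; $4,842; $4,842

Depreciable base = $38,152 − $9,100 = $29,052.
Annual expense = $29,052 / 6 = $4,842.
End of year 1: book value $33,310.
End of year 2: book value $28,468.
End of year 3: book value $23,626.
End of year 4: book value $18,784.
End of year 5: book value $13,942.
End of year 6: book value $9,100.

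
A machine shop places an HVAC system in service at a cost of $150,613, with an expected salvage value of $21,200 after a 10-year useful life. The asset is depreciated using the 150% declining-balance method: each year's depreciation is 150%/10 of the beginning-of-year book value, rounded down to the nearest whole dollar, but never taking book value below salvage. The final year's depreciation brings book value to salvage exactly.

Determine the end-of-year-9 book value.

Depreciable base = $150,613 − $21,200 = $129,413.
Year 1: ⌊$150,613 × 150%/10⌋ = $22,591. Book value $128,022.
Year 2: ⌊$128,022 × 150%/10⌋ = $19,203. Book value $108,819.
Year 3: ⌊$108,819 × 150%/10⌋ = $16,322. Book value $92,497.
Year 4: ⌊$92,497 × 150%/10⌋ = $13,874. Book value $78,623.
Year 5: ⌊$78,623 × 150%/10⌋ = $11,793. Book value $66,830.
Year 6: ⌊$66,830 × 150%/10⌋ = $10,024. Book value $56,806.
Year 7: ⌊$56,806 × 150%/10⌋ = $8,520. Book value $48,286.
Year 8: ⌊$48,286 × 150%/10⌋ = $7,242. Book value $41,044.
Year 9: ⌊$41,044 × 150%/10⌋ = $6,156. Book value $34,888.

$34,888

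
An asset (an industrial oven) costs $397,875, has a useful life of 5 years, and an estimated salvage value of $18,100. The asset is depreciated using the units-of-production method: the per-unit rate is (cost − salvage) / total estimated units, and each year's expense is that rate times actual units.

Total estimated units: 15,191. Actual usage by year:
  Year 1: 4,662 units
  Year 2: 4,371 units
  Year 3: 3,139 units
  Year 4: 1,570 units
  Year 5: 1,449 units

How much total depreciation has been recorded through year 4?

$343,550

Depreciable base = $397,875 − $18,100 = $379,775.
Rate = $379,775 / 15,191 units = $25 per unit.
Year 1: 4,662 × $25 = $116,550. Book value $281,325.
Year 2: 4,371 × $25 = $109,275. Book value $172,050.
Year 3: 3,139 × $25 = $78,475. Book value $93,575.
Year 4: 1,570 × $25 = $39,250. Book value $54,325.
Accumulated through year 4 = $397,875 − $54,325 = $343,550.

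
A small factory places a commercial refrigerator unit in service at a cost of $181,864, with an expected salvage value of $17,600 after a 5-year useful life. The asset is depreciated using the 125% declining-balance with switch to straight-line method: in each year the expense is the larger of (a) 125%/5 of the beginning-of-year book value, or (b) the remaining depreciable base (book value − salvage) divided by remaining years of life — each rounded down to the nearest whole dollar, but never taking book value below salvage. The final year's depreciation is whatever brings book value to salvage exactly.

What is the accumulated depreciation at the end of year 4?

Depreciable base = $181,864 − $17,600 = $164,264.
Year 1: DB = ⌊$181,864 × 125%/5⌋ = $45,466; SL = ⌊$164,264/5⌋ = $32,852 → take DB $45,466. Book value $136,398.
Year 2: DB = ⌊$136,398 × 125%/5⌋ = $34,099; SL = ⌊$118,798/4⌋ = $29,699 → take DB $34,099. Book value $102,299.
Year 3: DB = ⌊$102,299 × 125%/5⌋ = $25,574; SL = ⌊$84,699/3⌋ = $28,233 → take SL $28,233. Book value $74,066.
Year 4: DB = ⌊$74,066 × 125%/5⌋ = $18,516; SL = ⌊$56,466/2⌋ = $28,233 → take SL $28,233. Book value $45,833.
Accumulated through year 4 = $181,864 − $45,833 = $136,031.

$136,031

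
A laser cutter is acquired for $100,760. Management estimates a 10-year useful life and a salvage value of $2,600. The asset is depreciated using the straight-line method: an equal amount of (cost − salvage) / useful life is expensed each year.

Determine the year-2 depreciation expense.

$9,816

Depreciable base = $100,760 − $2,600 = $98,160.
Annual expense = $98,160 / 10 = $9,816.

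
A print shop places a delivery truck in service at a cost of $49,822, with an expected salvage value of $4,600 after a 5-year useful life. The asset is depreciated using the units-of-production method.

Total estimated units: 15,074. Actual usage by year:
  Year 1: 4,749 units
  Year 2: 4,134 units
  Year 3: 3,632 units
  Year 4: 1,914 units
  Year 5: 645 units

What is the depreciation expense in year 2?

$12,402

Depreciable base = $49,822 − $4,600 = $45,222.
Rate = $45,222 / 15,074 units = $3 per unit.
Year 1: 4,749 × $3 = $14,247. Book value $35,575.
Year 2: 4,134 × $3 = $12,402. Book value $23,173.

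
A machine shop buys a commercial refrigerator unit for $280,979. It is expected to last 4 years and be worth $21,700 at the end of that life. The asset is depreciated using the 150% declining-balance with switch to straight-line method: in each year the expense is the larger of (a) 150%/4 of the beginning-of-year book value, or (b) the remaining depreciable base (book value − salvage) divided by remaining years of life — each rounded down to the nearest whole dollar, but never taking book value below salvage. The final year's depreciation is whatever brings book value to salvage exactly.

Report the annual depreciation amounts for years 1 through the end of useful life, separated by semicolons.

Depreciable base = $280,979 − $21,700 = $259,279.
Year 1: DB = ⌊$280,979 × 150%/4⌋ = $105,367; SL = ⌊$259,279/4⌋ = $64,819 → take DB $105,367. Book value $175,612.
Year 2: DB = ⌊$175,612 × 150%/4⌋ = $65,854; SL = ⌊$153,912/3⌋ = $51,304 → take DB $65,854. Book value $109,758.
Year 3: DB = ⌊$109,758 × 150%/4⌋ = $41,159; SL = ⌊$88,058/2⌋ = $44,029 → take SL $44,029. Book value $65,729.
Year 4 (final): $65,729 − $21,700 = $44,029. Book value $21,700.

$105,367; $65,854; $44,029; $44,029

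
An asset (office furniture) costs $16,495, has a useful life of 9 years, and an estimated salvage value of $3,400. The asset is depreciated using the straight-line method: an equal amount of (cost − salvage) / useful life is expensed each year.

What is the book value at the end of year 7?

Depreciable base = $16,495 − $3,400 = $13,095.
Annual expense = $13,095 / 9 = $1,455.
End of year 1: book value $15,040.
End of year 2: book value $13,585.
End of year 3: book value $12,130.
End of year 4: book value $10,675.
End of year 5: book value $9,220.
End of year 6: book value $7,765.
End of year 7: book value $6,310.

$6,310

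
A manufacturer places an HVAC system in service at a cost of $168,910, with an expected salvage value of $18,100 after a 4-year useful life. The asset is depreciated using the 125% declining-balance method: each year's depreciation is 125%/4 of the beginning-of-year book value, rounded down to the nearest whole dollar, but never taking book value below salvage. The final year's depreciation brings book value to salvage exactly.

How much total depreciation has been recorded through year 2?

Depreciable base = $168,910 − $18,100 = $150,810.
Year 1: ⌊$168,910 × 125%/4⌋ = $52,784. Book value $116,126.
Year 2: ⌊$116,126 × 125%/4⌋ = $36,289. Book value $79,837.
Accumulated through year 2 = $168,910 − $79,837 = $89,073.

$89,073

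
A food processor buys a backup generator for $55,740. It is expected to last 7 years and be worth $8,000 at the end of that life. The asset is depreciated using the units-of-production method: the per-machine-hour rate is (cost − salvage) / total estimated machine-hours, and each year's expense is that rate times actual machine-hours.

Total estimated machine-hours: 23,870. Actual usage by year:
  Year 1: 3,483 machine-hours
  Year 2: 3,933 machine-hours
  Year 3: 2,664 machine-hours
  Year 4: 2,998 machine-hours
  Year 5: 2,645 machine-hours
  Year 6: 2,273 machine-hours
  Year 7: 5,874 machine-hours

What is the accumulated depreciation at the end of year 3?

Depreciable base = $55,740 − $8,000 = $47,740.
Rate = $47,740 / 23,870 machine-hours = $2 per machine-hour.
Year 1: 3,483 × $2 = $6,966. Book value $48,774.
Year 2: 3,933 × $2 = $7,866. Book value $40,908.
Year 3: 2,664 × $2 = $5,328. Book value $35,580.
Accumulated through year 3 = $55,740 − $35,580 = $20,160.

$20,160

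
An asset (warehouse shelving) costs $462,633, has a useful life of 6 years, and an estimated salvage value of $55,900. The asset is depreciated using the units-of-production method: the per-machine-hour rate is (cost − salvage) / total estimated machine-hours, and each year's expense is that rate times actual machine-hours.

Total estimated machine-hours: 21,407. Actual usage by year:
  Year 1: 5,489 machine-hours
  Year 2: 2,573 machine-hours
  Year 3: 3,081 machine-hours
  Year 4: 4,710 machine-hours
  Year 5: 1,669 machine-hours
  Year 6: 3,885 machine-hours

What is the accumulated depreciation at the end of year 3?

Depreciable base = $462,633 − $55,900 = $406,733.
Rate = $406,733 / 21,407 machine-hours = $19 per machine-hour.
Year 1: 5,489 × $19 = $104,291. Book value $358,342.
Year 2: 2,573 × $19 = $48,887. Book value $309,455.
Year 3: 3,081 × $19 = $58,539. Book value $250,916.
Accumulated through year 3 = $462,633 − $250,916 = $211,717.

$211,717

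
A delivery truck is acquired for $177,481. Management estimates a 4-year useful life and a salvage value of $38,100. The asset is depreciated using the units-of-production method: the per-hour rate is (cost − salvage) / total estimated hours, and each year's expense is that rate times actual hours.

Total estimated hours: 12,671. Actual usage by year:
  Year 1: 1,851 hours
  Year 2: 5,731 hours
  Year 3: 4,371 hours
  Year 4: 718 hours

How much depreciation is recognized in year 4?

Depreciable base = $177,481 − $38,100 = $139,381.
Rate = $139,381 / 12,671 hours = $11 per hour.
Year 1: 1,851 × $11 = $20,361. Book value $157,120.
Year 2: 5,731 × $11 = $63,041. Book value $94,079.
Year 3: 4,371 × $11 = $48,081. Book value $45,998.
Year 4: 718 × $11 = $7,898. Book value $38,100.

$7,898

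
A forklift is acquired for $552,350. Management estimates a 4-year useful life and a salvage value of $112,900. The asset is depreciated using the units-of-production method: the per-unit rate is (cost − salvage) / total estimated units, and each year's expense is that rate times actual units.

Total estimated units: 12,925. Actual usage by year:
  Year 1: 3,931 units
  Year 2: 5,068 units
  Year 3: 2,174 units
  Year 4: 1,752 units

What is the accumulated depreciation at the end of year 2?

$305,966

Depreciable base = $552,350 − $112,900 = $439,450.
Rate = $439,450 / 12,925 units = $34 per unit.
Year 1: 3,931 × $34 = $133,654. Book value $418,696.
Year 2: 5,068 × $34 = $172,312. Book value $246,384.
Accumulated through year 2 = $552,350 − $246,384 = $305,966.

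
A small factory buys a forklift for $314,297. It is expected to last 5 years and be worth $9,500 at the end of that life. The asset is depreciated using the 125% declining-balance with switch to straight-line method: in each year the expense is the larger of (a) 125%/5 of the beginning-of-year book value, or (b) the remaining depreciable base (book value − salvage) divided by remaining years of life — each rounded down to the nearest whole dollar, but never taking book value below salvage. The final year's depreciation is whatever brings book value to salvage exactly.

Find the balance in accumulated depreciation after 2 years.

$137,504

Depreciable base = $314,297 − $9,500 = $304,797.
Year 1: DB = ⌊$314,297 × 125%/5⌋ = $78,574; SL = ⌊$304,797/5⌋ = $60,959 → take DB $78,574. Book value $235,723.
Year 2: DB = ⌊$235,723 × 125%/5⌋ = $58,930; SL = ⌊$226,223/4⌋ = $56,555 → take DB $58,930. Book value $176,793.
Accumulated through year 2 = $314,297 − $176,793 = $137,504.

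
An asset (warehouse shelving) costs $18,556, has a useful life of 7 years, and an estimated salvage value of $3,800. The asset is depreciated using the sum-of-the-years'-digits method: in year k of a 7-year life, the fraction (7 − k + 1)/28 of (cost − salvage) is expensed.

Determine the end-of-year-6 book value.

$4,327

Depreciable base = $18,556 − $3,800 = $14,756.
Sum of the years' digits = 7+6+5+4+3+2+1 = 28.
Year 1: $14,756 × 7/28 = $3,689. Book value $14,867.
Year 2: $14,756 × 6/28 = $3,162. Book value $11,705.
Year 3: $14,756 × 5/28 = $2,635. Book value $9,070.
Year 4: $14,756 × 4/28 = $2,108. Book value $6,962.
Year 5: $14,756 × 3/28 = $1,581. Book value $5,381.
Year 6: $14,756 × 2/28 = $1,054. Book value $4,327.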